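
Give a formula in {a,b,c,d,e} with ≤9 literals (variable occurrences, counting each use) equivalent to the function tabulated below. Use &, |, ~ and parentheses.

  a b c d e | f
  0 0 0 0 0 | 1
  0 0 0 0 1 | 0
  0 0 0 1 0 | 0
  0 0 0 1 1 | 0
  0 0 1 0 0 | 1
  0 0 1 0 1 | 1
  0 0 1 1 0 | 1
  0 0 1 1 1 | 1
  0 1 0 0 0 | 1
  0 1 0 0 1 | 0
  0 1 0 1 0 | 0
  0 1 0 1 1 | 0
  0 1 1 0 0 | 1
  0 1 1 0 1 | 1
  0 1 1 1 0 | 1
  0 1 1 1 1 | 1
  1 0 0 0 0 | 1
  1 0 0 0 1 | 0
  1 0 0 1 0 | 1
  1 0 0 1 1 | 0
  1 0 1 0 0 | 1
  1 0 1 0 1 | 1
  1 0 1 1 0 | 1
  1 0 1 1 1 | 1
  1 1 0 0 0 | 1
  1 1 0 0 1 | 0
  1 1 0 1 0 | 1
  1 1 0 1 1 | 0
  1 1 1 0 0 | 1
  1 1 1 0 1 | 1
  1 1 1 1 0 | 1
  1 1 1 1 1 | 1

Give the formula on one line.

((((c & (a | ~e)) | a) | (c | (~d & ~e))) & (c | ~e))

  ~e = 10101010101010101010101010101010
  (a | ~e) = 10101010101010101111111111111111
  (c & (a | ~e)) = 00001010000010100000111100001111
  ((c & (a | ~e)) | a) = 00001010000010101111111111111111
  ~d = 11001100110011001100110011001100
  (~d & ~e) = 10001000100010001000100010001000
  (c | (~d & ~e)) = 10001111100011111000111110001111
  (((c & (a | ~e)) | a) | (c | (~d & ~e))) = 10001111100011111111111111111111
  (c | ~e) = 10101111101011111010111110101111
  ((((c & (a | ~e)) | a) | (c | (~d & ~e))) & (c | ~e)) = 10001111100011111010111110101111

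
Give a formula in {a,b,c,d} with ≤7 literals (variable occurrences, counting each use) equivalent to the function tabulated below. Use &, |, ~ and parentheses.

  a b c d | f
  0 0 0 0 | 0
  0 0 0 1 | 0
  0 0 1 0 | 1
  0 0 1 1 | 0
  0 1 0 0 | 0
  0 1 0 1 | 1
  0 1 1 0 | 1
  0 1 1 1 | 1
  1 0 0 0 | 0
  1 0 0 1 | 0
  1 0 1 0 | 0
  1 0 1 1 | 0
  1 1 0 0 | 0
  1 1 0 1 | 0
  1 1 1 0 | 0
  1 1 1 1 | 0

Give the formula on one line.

((~a & (c | (a | d))) & (b | (~d | a)))

  ~a = 1111111100000000
  (a | d) = 0101010111111111
  (c | (a | d)) = 0111011111111111
  (~a & (c | (a | d))) = 0111011100000000
  ~d = 1010101010101010
  (~d | a) = 1010101011111111
  (b | (~d | a)) = 1010111111111111
  ((~a & (c | (a | d))) & (b | (~d | a))) = 0010011100000000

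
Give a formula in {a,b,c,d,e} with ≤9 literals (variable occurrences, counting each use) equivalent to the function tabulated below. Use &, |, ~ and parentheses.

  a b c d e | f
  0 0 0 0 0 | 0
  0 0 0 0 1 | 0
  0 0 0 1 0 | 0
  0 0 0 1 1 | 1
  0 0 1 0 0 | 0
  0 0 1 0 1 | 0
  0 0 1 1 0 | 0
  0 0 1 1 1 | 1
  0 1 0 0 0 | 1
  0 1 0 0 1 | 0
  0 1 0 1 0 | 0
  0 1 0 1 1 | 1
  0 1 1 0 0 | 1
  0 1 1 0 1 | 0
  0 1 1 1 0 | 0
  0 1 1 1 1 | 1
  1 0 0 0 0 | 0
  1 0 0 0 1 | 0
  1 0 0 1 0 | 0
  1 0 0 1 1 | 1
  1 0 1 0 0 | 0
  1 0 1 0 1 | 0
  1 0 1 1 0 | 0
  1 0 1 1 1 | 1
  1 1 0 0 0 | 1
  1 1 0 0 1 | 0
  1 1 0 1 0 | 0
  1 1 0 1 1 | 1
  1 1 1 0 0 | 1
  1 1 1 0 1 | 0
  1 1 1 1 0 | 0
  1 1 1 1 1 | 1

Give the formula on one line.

(((~e | d) & (e | ~d)) & (d | b))

  ~e = 10101010101010101010101010101010
  (~e | d) = 10111011101110111011101110111011
  ~d = 11001100110011001100110011001100
  (e | ~d) = 11011101110111011101110111011101
  ((~e | d) & (e | ~d)) = 10011001100110011001100110011001
  (d | b) = 00110011111111110011001111111111
  (((~e | d) & (e | ~d)) & (d | b)) = 00010001100110010001000110011001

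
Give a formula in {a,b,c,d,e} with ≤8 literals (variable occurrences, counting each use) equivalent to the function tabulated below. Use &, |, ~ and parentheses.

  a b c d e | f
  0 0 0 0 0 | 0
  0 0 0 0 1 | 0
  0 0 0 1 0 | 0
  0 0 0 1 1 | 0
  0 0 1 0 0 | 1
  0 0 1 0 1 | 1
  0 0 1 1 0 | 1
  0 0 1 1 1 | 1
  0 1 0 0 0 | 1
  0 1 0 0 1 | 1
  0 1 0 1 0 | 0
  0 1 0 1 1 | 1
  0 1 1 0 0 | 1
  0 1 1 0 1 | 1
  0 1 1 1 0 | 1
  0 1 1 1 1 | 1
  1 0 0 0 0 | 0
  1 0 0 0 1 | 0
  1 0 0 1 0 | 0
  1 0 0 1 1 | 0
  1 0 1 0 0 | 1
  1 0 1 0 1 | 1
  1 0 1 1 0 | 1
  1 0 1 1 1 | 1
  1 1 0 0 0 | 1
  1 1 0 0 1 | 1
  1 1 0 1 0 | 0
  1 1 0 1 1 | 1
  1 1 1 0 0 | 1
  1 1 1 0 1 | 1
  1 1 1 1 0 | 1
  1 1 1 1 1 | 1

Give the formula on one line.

  (b & e) = 00000000010101010000000001010101
  (d & (b & e)) = 00000000000100010000000000010001
  ~b = 11111111000000001111111100000000
  ~e = 10101010101010101010101010101010
  (~b | ~e) = 11111111101010101111111110101010
  ((~b | ~e) & c) = 00001111000010100000111100001010
  ~d = 11001100110011001100110011001100
  (~d & b) = 00000000110011000000000011001100
  (((~b | ~e) & c) | (~d & b)) = 00001111110011100000111111001110
  ((d & (b & e)) | (((~b | ~e) & c) | (~d & b))) = 00001111110111110000111111011111

((d & (b & e)) | (((~b | ~e) & c) | (~d & b)))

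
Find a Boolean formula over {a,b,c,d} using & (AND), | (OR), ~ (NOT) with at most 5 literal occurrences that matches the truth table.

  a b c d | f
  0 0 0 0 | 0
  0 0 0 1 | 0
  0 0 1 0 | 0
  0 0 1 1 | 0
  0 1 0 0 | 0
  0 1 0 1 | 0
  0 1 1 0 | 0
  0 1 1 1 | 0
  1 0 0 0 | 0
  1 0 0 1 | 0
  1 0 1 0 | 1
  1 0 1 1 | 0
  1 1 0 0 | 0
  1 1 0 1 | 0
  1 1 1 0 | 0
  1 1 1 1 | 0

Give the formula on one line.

  ~d = 1010101010101010
  (a & ~d) = 0000000010101010
  ((a & ~d) | b) = 0000111110101111
  ~b = 1111000011110000
  (c & ~b) = 0011000000110000
  (((a & ~d) | b) & (c & ~b)) = 0000000000100000

(((a & ~d) | b) & (c & ~b))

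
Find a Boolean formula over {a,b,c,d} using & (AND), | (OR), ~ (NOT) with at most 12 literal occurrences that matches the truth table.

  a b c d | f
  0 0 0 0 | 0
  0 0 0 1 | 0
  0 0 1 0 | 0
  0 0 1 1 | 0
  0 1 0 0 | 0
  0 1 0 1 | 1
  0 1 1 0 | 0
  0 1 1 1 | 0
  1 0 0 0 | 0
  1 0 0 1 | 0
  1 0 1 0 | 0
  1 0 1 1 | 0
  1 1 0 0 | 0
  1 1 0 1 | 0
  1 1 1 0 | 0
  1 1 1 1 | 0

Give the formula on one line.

(((b | c) & (~a & (a | ~c))) & ((~a | ~b) & (d | a)))

  (b | c) = 0011111100111111
  ~a = 1111111100000000
  ~c = 1100110011001100
  (a | ~c) = 1100110011111111
  (~a & (a | ~c)) = 1100110000000000
  ((b | c) & (~a & (a | ~c))) = 0000110000000000
  ~b = 1111000011110000
  (~a | ~b) = 1111111111110000
  (d | a) = 0101010111111111
  ((~a | ~b) & (d | a)) = 0101010111110000
  (((b | c) & (~a & (a | ~c))) & ((~a | ~b) & (d | a))) = 0000010000000000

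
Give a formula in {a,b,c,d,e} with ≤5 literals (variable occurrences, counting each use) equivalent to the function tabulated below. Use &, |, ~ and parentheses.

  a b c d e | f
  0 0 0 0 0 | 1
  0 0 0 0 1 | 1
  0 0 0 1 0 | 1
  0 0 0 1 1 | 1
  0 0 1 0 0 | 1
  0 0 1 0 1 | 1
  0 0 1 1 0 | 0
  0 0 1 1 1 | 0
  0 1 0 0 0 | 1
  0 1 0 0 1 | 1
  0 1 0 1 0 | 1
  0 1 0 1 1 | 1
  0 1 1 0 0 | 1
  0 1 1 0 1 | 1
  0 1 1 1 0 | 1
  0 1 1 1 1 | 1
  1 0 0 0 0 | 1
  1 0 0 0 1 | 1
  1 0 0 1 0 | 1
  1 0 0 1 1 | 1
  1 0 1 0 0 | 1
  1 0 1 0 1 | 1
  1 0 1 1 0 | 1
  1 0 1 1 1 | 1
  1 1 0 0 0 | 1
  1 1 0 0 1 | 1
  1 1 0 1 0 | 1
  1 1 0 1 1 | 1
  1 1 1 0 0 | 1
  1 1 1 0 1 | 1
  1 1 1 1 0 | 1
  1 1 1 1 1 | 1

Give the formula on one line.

  ~d = 11001100110011001100110011001100
  (b | ~d) = 11001100111111111100110011111111
  ~c = 11110000111100001111000011110000
  ((b | ~d) | ~c) = 11111100111111111111110011111111
  (a | ((b | ~d) | ~c)) = 11111100111111111111111111111111

(a | ((b | ~d) | ~c))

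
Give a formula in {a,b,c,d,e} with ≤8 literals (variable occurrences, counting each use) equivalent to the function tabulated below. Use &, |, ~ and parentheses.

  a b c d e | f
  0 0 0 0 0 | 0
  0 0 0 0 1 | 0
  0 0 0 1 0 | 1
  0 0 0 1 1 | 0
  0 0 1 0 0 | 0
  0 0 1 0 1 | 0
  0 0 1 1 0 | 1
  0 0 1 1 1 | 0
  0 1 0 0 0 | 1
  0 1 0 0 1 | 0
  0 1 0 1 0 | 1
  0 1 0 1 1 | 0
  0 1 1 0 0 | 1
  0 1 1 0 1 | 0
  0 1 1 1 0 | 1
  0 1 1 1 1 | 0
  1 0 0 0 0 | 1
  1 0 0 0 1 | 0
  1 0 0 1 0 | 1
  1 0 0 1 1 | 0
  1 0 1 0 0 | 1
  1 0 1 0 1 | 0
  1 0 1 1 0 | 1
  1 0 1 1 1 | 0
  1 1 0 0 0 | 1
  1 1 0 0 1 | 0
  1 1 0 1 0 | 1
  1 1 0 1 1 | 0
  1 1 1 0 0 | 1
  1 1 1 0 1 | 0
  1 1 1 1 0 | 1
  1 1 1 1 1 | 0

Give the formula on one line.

(~e & ((a | ((d & ~b) | (d & ~c))) | (~a & b)))

  ~e = 10101010101010101010101010101010
  ~b = 11111111000000001111111100000000
  (d & ~b) = 00110011000000000011001100000000
  ~c = 11110000111100001111000011110000
  (d & ~c) = 00110000001100000011000000110000
  ((d & ~b) | (d & ~c)) = 00110011001100000011001100110000
  (a | ((d & ~b) | (d & ~c))) = 00110011001100001111111111111111
  ~a = 11111111111111110000000000000000
  (~a & b) = 00000000111111110000000000000000
  ((a | ((d & ~b) | (d & ~c))) | (~a & b)) = 00110011111111111111111111111111
  (~e & ((a | ((d & ~b) | (d & ~c))) | (~a & b))) = 00100010101010101010101010101010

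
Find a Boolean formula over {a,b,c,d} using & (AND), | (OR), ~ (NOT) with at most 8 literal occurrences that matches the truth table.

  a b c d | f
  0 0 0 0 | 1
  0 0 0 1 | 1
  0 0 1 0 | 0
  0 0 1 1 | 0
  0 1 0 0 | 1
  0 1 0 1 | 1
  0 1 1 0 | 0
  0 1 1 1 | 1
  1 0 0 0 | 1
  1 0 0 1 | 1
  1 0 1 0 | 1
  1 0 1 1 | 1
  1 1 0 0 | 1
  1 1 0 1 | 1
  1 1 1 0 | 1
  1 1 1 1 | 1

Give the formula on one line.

(((c & a) | (d & b)) | ~c)

  (c & a) = 0000000000110011
  (d & b) = 0000010100000101
  ((c & a) | (d & b)) = 0000010100110111
  ~c = 1100110011001100
  (((c & a) | (d & b)) | ~c) = 1100110111111111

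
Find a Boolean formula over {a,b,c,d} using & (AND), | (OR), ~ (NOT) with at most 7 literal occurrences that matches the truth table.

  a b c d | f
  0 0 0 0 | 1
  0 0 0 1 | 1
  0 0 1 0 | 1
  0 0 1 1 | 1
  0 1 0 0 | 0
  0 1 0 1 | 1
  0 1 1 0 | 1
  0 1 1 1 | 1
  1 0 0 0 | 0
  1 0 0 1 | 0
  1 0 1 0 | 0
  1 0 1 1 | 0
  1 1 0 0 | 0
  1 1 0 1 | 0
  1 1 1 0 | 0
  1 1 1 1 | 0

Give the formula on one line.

(((d & (c | ~a)) | ((a | c) | ~b)) & ~a)

  ~a = 1111111100000000
  (c | ~a) = 1111111100110011
  (d & (c | ~a)) = 0101010100010001
  (a | c) = 0011001111111111
  ~b = 1111000011110000
  ((a | c) | ~b) = 1111001111111111
  ((d & (c | ~a)) | ((a | c) | ~b)) = 1111011111111111
  (((d & (c | ~a)) | ((a | c) | ~b)) & ~a) = 1111011100000000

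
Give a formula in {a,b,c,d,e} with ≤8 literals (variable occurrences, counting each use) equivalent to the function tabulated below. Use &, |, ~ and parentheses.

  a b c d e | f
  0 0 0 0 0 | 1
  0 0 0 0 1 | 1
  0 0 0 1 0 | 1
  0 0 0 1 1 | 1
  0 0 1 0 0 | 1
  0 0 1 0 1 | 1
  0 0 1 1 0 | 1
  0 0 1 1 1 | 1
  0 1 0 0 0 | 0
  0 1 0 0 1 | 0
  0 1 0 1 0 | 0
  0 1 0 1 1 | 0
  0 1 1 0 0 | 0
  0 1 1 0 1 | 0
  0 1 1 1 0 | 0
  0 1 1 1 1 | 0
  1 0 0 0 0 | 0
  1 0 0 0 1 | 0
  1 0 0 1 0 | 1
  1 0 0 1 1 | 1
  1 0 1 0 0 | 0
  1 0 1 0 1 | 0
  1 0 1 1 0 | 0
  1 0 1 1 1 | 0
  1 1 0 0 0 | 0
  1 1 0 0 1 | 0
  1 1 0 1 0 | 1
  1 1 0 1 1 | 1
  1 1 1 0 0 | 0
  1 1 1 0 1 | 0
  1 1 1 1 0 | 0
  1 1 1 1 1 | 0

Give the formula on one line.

((((~d | a) & ~c) & d) | (~b & ~a))

  ~d = 11001100110011001100110011001100
  (~d | a) = 11001100110011001111111111111111
  ~c = 11110000111100001111000011110000
  ((~d | a) & ~c) = 11000000110000001111000011110000
  (((~d | a) & ~c) & d) = 00000000000000000011000000110000
  ~b = 11111111000000001111111100000000
  ~a = 11111111111111110000000000000000
  (~b & ~a) = 11111111000000000000000000000000
  ((((~d | a) & ~c) & d) | (~b & ~a)) = 11111111000000000011000000110000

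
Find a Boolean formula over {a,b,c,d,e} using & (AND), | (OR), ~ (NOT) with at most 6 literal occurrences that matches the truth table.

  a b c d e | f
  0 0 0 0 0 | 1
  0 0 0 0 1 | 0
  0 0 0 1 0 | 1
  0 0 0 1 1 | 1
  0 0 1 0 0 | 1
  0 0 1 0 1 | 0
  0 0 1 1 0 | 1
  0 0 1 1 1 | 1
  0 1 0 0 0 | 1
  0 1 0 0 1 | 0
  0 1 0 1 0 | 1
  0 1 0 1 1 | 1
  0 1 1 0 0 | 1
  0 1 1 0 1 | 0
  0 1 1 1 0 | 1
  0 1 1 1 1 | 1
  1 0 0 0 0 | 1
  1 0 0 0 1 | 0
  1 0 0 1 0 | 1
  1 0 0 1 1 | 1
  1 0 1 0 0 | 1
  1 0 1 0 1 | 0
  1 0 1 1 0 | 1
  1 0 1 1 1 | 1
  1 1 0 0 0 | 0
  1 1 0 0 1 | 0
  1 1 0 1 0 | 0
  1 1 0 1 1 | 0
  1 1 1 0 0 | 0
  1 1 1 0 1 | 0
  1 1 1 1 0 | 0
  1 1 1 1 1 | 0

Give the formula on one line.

((d | ~e) & ((~a | ~b) | (e & ~d)))

  ~e = 10101010101010101010101010101010
  (d | ~e) = 10111011101110111011101110111011
  ~a = 11111111111111110000000000000000
  ~b = 11111111000000001111111100000000
  (~a | ~b) = 11111111111111111111111100000000
  ~d = 11001100110011001100110011001100
  (e & ~d) = 01000100010001000100010001000100
  ((~a | ~b) | (e & ~d)) = 11111111111111111111111101000100
  ((d | ~e) & ((~a | ~b) | (e & ~d))) = 10111011101110111011101100000000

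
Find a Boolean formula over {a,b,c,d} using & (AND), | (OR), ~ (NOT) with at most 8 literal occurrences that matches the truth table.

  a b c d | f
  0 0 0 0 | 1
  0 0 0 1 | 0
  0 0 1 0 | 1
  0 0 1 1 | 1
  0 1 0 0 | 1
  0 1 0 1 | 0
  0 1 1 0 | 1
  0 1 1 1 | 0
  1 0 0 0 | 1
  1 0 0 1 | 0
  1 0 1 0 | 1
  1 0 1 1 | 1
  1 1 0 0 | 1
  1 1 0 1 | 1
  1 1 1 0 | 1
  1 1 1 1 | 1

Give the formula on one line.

  (b & a) = 0000000000001111
  ~d = 1010101010101010
  ~b = 1111000011110000
  (c | ~d) = 1011101110111011
  (~b & (c | ~d)) = 1011000010110000
  (~d | (~b & (c | ~d))) = 1011101010111010
  ((b & a) | (~d | (~b & (c | ~d)))) = 1011101010111111

((b & a) | (~d | (~b & (c | ~d))))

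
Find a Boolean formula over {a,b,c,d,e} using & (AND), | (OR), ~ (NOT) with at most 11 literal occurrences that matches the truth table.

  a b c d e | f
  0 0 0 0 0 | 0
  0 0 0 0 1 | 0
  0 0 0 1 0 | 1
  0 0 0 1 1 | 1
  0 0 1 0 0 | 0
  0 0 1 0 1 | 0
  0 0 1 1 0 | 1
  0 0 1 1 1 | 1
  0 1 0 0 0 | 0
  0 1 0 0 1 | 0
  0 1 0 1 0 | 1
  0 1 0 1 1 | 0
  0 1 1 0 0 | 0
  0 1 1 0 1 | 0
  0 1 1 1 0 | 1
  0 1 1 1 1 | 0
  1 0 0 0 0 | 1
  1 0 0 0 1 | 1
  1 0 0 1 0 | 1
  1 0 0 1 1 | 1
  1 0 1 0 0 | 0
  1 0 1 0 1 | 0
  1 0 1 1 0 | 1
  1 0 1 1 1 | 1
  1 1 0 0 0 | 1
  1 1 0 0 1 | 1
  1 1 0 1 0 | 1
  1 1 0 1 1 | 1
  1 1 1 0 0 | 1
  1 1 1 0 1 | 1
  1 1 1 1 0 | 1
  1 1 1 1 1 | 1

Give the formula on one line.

(((a & b) | ((~e | ~b) & d)) | (((~d & a) & ~b) & ~c))

  (a & b) = 00000000000000000000000011111111
  ~e = 10101010101010101010101010101010
  ~b = 11111111000000001111111100000000
  (~e | ~b) = 11111111101010101111111110101010
  ((~e | ~b) & d) = 00110011001000100011001100100010
  ((a & b) | ((~e | ~b) & d)) = 00110011001000100011001111111111
  ~d = 11001100110011001100110011001100
  (~d & a) = 00000000000000001100110011001100
  ((~d & a) & ~b) = 00000000000000001100110000000000
  ~c = 11110000111100001111000011110000
  (((~d & a) & ~b) & ~c) = 00000000000000001100000000000000
  (((a & b) | ((~e | ~b) & d)) | (((~d & a) & ~b) & ~c)) = 00110011001000101111001111111111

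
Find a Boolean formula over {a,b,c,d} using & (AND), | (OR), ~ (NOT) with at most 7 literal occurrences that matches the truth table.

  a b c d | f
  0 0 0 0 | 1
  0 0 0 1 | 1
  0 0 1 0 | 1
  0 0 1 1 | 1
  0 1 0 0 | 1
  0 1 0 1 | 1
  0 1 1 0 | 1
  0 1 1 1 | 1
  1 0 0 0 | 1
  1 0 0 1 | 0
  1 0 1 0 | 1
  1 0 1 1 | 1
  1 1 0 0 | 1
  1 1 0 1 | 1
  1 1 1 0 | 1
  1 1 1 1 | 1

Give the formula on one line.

(~d | ((~a | c) | (b | (~a & c))))

  ~d = 1010101010101010
  ~a = 1111111100000000
  (~a | c) = 1111111100110011
  (~a & c) = 0011001100000000
  (b | (~a & c)) = 0011111100001111
  ((~a | c) | (b | (~a & c))) = 1111111100111111
  (~d | ((~a | c) | (b | (~a & c)))) = 1111111110111111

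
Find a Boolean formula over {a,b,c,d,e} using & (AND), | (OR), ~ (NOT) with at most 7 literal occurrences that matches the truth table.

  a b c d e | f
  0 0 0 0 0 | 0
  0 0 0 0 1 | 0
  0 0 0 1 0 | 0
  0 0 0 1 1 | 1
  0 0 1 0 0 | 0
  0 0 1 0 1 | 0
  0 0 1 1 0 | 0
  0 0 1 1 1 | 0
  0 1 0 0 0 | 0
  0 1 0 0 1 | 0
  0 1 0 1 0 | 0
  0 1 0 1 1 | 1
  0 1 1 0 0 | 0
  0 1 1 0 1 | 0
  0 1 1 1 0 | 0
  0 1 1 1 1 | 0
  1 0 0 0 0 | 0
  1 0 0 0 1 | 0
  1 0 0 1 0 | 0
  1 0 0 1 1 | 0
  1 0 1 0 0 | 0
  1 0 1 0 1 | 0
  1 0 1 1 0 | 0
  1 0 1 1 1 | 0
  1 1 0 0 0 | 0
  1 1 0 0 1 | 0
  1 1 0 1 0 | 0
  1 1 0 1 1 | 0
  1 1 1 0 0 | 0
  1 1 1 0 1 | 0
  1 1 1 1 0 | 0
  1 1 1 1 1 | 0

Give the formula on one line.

  ~a = 11111111111111110000000000000000
  (d & e) = 00010001000100010001000100010001
  (~a & (d & e)) = 00010001000100010000000000000000
  ~c = 11110000111100001111000011110000
  ((~a & (d & e)) & ~c) = 00010000000100000000000000000000

((~a & (d & e)) & ~c)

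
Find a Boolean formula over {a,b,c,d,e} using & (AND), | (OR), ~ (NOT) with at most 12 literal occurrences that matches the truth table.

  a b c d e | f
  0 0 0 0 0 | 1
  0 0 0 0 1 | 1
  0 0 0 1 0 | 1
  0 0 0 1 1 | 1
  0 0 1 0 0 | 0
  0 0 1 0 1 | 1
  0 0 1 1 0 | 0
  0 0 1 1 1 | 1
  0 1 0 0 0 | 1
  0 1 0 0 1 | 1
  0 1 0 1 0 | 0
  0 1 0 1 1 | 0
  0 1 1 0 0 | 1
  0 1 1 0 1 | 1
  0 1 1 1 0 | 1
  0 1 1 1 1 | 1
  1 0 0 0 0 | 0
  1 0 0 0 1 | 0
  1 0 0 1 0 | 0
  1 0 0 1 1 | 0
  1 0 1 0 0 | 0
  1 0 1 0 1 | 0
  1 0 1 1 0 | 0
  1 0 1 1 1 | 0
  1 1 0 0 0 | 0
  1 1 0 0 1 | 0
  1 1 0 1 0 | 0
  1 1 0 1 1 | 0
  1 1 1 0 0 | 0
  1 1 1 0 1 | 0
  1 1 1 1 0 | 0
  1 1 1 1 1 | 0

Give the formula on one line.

((((~c | e) | b) & ~a) & (((a | ~d) | c) | (~b | c)))

  ~c = 11110000111100001111000011110000
  (~c | e) = 11110101111101011111010111110101
  ((~c | e) | b) = 11110101111111111111010111111111
  ~a = 11111111111111110000000000000000
  (((~c | e) | b) & ~a) = 11110101111111110000000000000000
  ~d = 11001100110011001100110011001100
  (a | ~d) = 11001100110011001111111111111111
  ((a | ~d) | c) = 11001111110011111111111111111111
  ~b = 11111111000000001111111100000000
  (~b | c) = 11111111000011111111111100001111
  (((a | ~d) | c) | (~b | c)) = 11111111110011111111111111111111
  ((((~c | e) | b) & ~a) & (((a | ~d) | c) | (~b | c))) = 11110101110011110000000000000000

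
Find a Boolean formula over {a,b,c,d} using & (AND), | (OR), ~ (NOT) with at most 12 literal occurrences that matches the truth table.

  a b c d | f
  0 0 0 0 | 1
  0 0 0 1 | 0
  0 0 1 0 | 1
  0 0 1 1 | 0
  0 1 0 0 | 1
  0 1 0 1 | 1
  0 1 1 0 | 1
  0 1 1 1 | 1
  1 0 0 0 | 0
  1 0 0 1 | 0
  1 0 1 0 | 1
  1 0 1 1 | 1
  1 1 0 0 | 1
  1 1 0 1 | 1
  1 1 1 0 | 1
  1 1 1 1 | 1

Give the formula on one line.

(((c | ~a) & ((~d & b) | a)) | (((~d & ~b) & ~a) | b))

  ~a = 1111111100000000
  (c | ~a) = 1111111100110011
  ~d = 1010101010101010
  (~d & b) = 0000101000001010
  ((~d & b) | a) = 0000101011111111
  ((c | ~a) & ((~d & b) | a)) = 0000101000110011
  ~b = 1111000011110000
  (~d & ~b) = 1010000010100000
  ((~d & ~b) & ~a) = 1010000000000000
  (((~d & ~b) & ~a) | b) = 1010111100001111
  (((c | ~a) & ((~d & b) | a)) | (((~d & ~b) & ~a) | b)) = 1010111100111111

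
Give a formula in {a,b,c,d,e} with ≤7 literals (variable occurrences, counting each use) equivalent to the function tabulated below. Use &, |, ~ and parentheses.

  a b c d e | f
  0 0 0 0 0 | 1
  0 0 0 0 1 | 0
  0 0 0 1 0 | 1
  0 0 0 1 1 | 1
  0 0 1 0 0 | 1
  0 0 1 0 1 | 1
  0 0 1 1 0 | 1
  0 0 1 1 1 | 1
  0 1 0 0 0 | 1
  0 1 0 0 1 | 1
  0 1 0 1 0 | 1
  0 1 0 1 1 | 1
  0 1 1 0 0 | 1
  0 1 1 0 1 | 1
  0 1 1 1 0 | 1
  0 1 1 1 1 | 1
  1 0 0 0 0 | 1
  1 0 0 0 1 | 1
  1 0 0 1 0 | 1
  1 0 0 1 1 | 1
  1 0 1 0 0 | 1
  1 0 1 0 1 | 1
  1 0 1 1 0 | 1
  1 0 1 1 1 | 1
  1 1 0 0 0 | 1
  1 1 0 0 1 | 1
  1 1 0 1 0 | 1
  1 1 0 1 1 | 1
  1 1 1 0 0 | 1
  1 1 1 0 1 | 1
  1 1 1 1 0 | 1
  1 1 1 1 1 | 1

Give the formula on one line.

((((a | d) | c) | b) | ~e)

  (a | d) = 00110011001100111111111111111111
  ((a | d) | c) = 00111111001111111111111111111111
  (((a | d) | c) | b) = 00111111111111111111111111111111
  ~e = 10101010101010101010101010101010
  ((((a | d) | c) | b) | ~e) = 10111111111111111111111111111111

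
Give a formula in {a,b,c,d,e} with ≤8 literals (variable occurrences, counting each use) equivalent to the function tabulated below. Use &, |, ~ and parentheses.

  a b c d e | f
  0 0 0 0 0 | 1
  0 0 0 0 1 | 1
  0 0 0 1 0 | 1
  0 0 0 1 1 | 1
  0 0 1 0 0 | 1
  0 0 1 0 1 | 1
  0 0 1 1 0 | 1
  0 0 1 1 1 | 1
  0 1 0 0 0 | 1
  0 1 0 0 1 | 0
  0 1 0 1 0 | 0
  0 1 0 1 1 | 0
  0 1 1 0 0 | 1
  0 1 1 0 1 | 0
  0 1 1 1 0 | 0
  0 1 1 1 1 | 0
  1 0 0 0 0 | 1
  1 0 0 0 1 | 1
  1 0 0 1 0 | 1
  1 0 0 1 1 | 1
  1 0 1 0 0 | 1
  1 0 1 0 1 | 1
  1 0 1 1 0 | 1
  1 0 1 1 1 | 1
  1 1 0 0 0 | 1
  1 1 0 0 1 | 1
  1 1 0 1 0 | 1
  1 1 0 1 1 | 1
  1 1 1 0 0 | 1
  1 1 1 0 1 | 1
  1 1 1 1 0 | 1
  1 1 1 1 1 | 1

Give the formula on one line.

  ~b = 11111111000000001111111100000000
  (~b | a) = 11111111000000001111111111111111
  ~d = 11001100110011001100110011001100
  (~d & ~b) = 11001100000000001100110000000000
  ~e = 10101010101010101010101010101010
  ((~d & ~b) | ~e) = 11101110101010101110111010101010
  (~d & ((~d & ~b) | ~e)) = 11001100100010001100110010001000
  ((~b | a) | (~d & ((~d & ~b) | ~e))) = 11111111100010001111111111111111

((~b | a) | (~d & ((~d & ~b) | ~e)))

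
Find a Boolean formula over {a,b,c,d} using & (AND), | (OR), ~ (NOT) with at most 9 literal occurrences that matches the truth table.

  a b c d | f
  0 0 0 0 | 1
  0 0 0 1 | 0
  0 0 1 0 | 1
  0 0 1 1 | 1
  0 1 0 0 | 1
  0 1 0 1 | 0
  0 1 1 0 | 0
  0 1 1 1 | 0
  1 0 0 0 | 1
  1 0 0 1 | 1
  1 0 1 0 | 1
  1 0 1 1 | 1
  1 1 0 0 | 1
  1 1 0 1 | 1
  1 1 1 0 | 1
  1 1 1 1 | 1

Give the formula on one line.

  ~d = 1010101010101010
  (~d | c) = 1011101110111011
  (a | (~d | c)) = 1011101111111111
  ~b = 1111000011110000
  ~c = 1100110011001100
  (~b | ~c) = 1111110011111100
  (a | (~b | ~c)) = 1111110011111111
  ((a | (~d | c)) & (a | (~b | ~c))) = 1011100011111111

((a | (~d | c)) & (a | (~b | ~c)))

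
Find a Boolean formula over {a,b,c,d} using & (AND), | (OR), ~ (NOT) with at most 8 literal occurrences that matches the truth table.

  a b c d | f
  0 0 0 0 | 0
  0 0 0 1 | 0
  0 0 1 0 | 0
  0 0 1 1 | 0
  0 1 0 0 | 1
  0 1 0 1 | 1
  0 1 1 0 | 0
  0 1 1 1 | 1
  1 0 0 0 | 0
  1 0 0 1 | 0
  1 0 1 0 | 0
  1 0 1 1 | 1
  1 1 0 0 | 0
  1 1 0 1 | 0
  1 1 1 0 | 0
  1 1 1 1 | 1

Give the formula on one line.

  ~c = 1100110011001100
  (d & c) = 0001000100010001
  (~c | (d & c)) = 1101110111011101
  (b | a) = 0000111111111111
  ((~c | (d & c)) & (b | a)) = 0000110111011101
  ~a = 1111111100000000
  (~a | c) = 1111111100110011
  (((~c | (d & c)) & (b | a)) & (~a | c)) = 0000110100010001

(((~c | (d & c)) & (b | a)) & (~a | c))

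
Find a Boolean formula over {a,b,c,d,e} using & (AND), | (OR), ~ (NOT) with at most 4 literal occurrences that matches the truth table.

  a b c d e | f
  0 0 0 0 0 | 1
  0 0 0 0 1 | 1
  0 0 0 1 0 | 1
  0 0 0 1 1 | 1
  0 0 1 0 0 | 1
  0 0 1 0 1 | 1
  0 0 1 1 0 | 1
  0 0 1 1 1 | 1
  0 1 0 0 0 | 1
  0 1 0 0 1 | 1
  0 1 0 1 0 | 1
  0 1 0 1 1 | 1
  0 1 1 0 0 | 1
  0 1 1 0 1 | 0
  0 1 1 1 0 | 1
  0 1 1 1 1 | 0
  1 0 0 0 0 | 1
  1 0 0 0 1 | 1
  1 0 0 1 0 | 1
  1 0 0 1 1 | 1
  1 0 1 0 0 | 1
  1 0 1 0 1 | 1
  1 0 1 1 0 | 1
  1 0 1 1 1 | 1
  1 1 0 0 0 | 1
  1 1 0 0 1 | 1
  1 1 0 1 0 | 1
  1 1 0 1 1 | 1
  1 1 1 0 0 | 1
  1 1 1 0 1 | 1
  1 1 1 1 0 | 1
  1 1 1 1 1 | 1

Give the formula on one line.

  ~c = 11110000111100001111000011110000
  ~e = 10101010101010101010101010101010
  (~c | ~e) = 11111010111110101111101011111010
  ~b = 11111111000000001111111100000000
  (~b | a) = 11111111000000001111111111111111
  ((~c | ~e) | (~b | a)) = 11111111111110101111111111111111

((~c | ~e) | (~b | a))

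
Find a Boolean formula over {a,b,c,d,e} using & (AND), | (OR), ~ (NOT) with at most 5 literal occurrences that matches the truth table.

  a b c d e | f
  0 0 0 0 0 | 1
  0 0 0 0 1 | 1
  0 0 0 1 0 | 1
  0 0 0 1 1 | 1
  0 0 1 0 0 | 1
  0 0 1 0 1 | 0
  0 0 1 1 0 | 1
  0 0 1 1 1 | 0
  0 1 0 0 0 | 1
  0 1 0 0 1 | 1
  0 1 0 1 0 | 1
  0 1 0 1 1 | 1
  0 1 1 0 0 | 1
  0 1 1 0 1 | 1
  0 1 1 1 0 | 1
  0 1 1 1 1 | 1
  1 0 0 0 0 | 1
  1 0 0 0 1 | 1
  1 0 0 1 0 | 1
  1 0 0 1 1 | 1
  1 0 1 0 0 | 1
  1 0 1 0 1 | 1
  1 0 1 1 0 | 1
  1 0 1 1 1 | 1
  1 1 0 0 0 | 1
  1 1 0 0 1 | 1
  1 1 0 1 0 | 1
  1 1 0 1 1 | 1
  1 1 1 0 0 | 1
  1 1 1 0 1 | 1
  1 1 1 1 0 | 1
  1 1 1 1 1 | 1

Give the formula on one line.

(((~c | b) | a) | ~e)

  ~c = 11110000111100001111000011110000
  (~c | b) = 11110000111111111111000011111111
  ((~c | b) | a) = 11110000111111111111111111111111
  ~e = 10101010101010101010101010101010
  (((~c | b) | a) | ~e) = 11111010111111111111111111111111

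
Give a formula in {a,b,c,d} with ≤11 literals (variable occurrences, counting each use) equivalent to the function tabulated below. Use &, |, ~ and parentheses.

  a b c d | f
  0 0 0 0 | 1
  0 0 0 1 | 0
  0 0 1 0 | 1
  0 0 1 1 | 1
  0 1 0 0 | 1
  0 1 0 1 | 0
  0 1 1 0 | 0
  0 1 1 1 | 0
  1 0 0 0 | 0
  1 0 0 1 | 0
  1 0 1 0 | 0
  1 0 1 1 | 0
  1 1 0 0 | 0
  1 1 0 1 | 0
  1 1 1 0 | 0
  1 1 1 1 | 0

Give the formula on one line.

  (c & b) = 0000001100000011
  ~a = 1111111100000000
  ((c & b) | ~a) = 1111111100000011
  ~b = 1111000011110000
  ~c = 1100110011001100
  (~b | ~c) = 1111110011111100
  (((c & b) | ~a) & (~b | ~c)) = 1111110000000000
  ~d = 1010101010101010
  (b & ~d) = 0000101000001010
  ((b & ~d) | c) = 0011101100111011
  (((b & ~d) | c) | ~d) = 1011101110111011
  ((((c & b) | ~a) & (~b | ~c)) & (((b & ~d) | c) | ~d)) = 1011100000000000

((((c & b) | ~a) & (~b | ~c)) & (((b & ~d) | c) | ~d))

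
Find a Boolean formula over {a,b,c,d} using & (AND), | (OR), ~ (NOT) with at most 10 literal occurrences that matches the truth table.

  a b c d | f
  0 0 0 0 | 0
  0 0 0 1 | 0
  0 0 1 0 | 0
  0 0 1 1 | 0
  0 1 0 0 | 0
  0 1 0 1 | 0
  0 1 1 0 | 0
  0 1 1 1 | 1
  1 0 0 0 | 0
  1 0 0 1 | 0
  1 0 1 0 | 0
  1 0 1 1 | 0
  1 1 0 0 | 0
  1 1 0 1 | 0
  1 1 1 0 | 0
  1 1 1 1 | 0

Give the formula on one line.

((((~b | (~c & ~d)) & c) | (b & (c & d))) & (~a & b))

  ~b = 1111000011110000
  ~c = 1100110011001100
  ~d = 1010101010101010
  (~c & ~d) = 1000100010001000
  (~b | (~c & ~d)) = 1111100011111000
  ((~b | (~c & ~d)) & c) = 0011000000110000
  (c & d) = 0001000100010001
  (b & (c & d)) = 0000000100000001
  (((~b | (~c & ~d)) & c) | (b & (c & d))) = 0011000100110001
  ~a = 1111111100000000
  (~a & b) = 0000111100000000
  ((((~b | (~c & ~d)) & c) | (b & (c & d))) & (~a & b)) = 0000000100000000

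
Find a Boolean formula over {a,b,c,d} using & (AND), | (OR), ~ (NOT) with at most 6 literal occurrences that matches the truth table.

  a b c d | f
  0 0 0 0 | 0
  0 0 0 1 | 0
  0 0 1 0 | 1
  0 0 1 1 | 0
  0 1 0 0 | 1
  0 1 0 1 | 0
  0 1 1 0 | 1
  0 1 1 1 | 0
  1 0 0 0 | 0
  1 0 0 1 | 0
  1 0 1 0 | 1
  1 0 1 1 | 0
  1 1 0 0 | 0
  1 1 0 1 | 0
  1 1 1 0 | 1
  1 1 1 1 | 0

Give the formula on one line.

((~d & c) | (~a & (b & ~d)))

  ~d = 1010101010101010
  (~d & c) = 0010001000100010
  ~a = 1111111100000000
  (b & ~d) = 0000101000001010
  (~a & (b & ~d)) = 0000101000000000
  ((~d & c) | (~a & (b & ~d))) = 0010101000100010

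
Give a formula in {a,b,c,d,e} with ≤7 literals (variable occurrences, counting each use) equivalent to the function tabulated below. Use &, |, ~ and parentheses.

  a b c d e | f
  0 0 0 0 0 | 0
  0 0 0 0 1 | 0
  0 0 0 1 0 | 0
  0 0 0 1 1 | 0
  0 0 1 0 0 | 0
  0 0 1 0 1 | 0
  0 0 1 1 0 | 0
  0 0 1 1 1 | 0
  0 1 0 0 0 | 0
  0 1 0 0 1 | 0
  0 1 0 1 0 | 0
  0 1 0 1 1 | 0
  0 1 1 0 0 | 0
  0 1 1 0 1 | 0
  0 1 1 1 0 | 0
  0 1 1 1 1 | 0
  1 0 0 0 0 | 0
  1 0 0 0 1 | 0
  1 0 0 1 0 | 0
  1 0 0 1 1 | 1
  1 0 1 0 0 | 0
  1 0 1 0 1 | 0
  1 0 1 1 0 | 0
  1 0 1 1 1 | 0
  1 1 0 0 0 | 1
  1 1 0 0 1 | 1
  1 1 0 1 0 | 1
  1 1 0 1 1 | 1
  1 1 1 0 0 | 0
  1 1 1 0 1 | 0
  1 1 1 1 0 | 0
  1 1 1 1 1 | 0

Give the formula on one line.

((b | (e & d)) & (~c & a))

  (e & d) = 00010001000100010001000100010001
  (b | (e & d)) = 00010001111111110001000111111111
  ~c = 11110000111100001111000011110000
  (~c & a) = 00000000000000001111000011110000
  ((b | (e & d)) & (~c & a)) = 00000000000000000001000011110000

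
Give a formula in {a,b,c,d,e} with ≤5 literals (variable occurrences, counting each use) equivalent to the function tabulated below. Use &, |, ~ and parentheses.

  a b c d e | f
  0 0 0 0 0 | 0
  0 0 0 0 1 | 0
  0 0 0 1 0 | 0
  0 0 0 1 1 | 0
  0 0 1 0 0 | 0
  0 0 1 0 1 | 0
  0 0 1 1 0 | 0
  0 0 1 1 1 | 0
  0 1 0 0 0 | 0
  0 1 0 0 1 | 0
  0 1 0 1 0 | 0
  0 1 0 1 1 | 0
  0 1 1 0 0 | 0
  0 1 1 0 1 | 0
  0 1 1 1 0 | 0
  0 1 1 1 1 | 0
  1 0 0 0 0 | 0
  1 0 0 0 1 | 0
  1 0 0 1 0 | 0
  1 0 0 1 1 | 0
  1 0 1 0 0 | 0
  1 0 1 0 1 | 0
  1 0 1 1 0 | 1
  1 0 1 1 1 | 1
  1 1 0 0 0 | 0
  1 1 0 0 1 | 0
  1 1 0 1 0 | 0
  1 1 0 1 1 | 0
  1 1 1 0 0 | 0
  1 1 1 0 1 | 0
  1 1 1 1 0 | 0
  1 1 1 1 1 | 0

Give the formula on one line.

  (a & c) = 00000000000000000000111100001111
  ~b = 11111111000000001111111100000000
  (d & ~b) = 00110011000000000011001100000000
  ((a & c) & (d & ~b)) = 00000000000000000000001100000000

((a & c) & (d & ~b))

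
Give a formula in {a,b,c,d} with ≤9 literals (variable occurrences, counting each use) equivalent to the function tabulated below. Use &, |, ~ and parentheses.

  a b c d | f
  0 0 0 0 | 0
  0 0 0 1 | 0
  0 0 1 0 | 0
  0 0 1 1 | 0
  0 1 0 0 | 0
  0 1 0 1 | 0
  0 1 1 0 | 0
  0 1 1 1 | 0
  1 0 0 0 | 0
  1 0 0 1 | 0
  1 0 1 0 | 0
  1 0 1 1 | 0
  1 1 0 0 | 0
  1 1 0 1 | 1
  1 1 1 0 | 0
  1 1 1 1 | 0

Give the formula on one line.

((~c & ((~d & c) | (a & b))) & d)

  ~c = 1100110011001100
  ~d = 1010101010101010
  (~d & c) = 0010001000100010
  (a & b) = 0000000000001111
  ((~d & c) | (a & b)) = 0010001000101111
  (~c & ((~d & c) | (a & b))) = 0000000000001100
  ((~c & ((~d & c) | (a & b))) & d) = 0000000000000100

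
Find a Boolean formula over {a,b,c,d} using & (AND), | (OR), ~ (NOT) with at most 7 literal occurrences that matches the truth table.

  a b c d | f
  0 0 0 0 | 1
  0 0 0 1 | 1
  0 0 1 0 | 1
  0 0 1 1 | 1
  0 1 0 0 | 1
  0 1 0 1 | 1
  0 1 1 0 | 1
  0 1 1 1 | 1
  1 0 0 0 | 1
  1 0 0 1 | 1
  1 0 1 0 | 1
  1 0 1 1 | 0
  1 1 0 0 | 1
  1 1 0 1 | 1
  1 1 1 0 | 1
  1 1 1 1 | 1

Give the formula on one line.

  ~d = 1010101010101010
  (b | ~d) = 1010111110101111
  ((b | ~d) & c) = 0010001100100011
  ~c = 1100110011001100
  ~a = 1111111100000000
  (~c | ~a) = 1111111111001100
  (((b | ~d) & c) | (~c | ~a)) = 1111111111101111

(((b | ~d) & c) | (~c | ~a))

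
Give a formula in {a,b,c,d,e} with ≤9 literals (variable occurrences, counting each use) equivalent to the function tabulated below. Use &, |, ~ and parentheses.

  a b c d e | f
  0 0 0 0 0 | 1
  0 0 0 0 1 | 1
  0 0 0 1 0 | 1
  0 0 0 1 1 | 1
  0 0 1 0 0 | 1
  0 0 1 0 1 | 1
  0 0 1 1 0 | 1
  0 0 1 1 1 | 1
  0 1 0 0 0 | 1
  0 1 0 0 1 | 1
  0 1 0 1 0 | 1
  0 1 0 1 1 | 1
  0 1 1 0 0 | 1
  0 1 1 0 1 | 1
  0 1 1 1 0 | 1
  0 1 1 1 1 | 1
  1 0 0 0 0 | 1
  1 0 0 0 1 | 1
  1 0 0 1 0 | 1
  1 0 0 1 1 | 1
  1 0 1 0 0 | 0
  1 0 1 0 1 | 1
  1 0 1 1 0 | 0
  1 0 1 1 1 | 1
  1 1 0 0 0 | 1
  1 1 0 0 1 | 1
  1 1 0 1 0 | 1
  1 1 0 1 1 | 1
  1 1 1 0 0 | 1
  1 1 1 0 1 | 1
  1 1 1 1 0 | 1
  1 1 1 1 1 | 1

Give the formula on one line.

  ~b = 11111111000000001111111100000000
  (~b & e) = 01010101000000000101010100000000
  ~c = 11110000111100001111000011110000
  ((~b & e) | ~c) = 11110101111100001111010111110000
  ~e = 10101010101010101010101010101010
  ~a = 11111111111111110000000000000000
  (~e & ~a) = 10101010101010100000000000000000
  (b | (~e & ~a)) = 10101010111111110000000011111111
  (((~b & e) | ~c) | (b | (~e & ~a))) = 11111111111111111111010111111111

(((~b & e) | ~c) | (b | (~e & ~a)))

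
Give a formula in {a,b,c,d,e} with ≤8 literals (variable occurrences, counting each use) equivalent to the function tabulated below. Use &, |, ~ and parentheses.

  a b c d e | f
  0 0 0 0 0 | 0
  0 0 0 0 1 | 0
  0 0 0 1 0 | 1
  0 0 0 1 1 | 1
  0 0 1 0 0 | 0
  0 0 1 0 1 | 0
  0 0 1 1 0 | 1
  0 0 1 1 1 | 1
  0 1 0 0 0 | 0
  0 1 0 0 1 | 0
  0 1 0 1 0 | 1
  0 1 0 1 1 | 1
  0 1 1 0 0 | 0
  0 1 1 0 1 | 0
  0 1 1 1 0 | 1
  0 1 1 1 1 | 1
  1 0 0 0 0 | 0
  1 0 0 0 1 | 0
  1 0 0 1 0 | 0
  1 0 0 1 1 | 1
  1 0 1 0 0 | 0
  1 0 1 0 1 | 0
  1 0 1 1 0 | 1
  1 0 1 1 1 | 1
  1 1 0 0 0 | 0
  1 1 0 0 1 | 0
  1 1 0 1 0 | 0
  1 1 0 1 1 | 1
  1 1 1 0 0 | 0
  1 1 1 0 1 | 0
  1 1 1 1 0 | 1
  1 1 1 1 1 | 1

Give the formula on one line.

  ~a = 11111111111111110000000000000000
  (d & c) = 00000011000000110000001100000011
  (e | (d & c)) = 01010111010101110101011101010111
  (~a | (e | (d & c))) = 11111111111111110101011101010111
  (d & (~a | (e | (d & c)))) = 00110011001100110001001100010011

(d & (~a | (e | (d & c))))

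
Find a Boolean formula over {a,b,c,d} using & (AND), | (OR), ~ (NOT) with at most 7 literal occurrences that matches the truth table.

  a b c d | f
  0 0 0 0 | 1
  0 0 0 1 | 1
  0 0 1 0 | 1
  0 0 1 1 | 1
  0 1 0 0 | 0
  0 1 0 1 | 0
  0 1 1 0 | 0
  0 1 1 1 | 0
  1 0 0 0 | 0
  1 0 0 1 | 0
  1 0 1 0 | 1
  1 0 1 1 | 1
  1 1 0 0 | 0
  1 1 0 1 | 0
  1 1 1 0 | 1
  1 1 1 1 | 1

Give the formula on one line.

  (a & c) = 0000000000110011
  ~b = 1111000011110000
  (d & ~b) = 0101000001010000
  ((a & c) | (d & ~b)) = 0101000001110011
  (((a & c) | (d & ~b)) | ~b) = 1111000011110011
  ~a = 1111111100000000
  (~a | c) = 1111111100110011
  ((((a & c) | (d & ~b)) | ~b) & (~a | c)) = 1111000000110011

((((a & c) | (d & ~b)) | ~b) & (~a | c))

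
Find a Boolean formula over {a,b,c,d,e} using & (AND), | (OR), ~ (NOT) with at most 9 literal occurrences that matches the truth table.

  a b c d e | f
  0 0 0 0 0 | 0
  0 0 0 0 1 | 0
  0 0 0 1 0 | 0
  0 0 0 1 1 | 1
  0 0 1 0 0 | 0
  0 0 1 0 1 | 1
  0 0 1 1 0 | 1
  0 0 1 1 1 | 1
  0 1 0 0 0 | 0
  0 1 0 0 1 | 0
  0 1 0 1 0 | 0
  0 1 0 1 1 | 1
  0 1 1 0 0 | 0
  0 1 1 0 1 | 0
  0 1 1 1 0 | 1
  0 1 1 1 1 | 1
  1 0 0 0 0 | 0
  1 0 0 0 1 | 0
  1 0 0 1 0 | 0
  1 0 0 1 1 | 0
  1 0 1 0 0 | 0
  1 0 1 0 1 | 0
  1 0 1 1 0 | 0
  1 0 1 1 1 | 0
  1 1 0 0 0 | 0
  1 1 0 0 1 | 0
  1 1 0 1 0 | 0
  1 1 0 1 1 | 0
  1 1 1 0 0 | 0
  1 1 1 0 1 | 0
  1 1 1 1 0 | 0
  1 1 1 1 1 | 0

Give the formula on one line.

  ~b = 11111111000000001111111100000000
  (~b & c) = 00001111000000000000111100000000
  ((~b & c) | d) = 00111111001100110011111100110011
  ~a = 11111111111111110000000000000000
  (((~b & c) | d) & ~a) = 00111111001100110000000000000000
  (c & d) = 00000011000000110000001100000011
  (e | (c & d)) = 01010111010101110101011101010111
  ((((~b & c) | d) & ~a) & (e | (c & d))) = 00010111000100110000000000000000

((((~b & c) | d) & ~a) & (e | (c & d)))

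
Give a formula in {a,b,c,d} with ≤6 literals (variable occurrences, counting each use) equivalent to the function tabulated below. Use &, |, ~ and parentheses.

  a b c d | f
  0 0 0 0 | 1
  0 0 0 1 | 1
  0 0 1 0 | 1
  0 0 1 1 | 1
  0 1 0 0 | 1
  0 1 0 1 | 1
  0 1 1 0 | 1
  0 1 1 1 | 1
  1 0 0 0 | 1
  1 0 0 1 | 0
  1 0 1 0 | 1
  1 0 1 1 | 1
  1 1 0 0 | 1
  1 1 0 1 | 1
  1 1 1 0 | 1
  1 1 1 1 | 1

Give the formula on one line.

  ~b = 1111000011110000
  (~b & c) = 0011000000110000
  (b | (~b & c)) = 0011111100111111
  ~d = 1010101010101010
  (~d & a) = 0000000010101010
  ~a = 1111111100000000
  ((~d & a) | ~a) = 1111111110101010
  ((b | (~b & c)) | ((~d & a) | ~a)) = 1111111110111111

((b | (~b & c)) | ((~d & a) | ~a))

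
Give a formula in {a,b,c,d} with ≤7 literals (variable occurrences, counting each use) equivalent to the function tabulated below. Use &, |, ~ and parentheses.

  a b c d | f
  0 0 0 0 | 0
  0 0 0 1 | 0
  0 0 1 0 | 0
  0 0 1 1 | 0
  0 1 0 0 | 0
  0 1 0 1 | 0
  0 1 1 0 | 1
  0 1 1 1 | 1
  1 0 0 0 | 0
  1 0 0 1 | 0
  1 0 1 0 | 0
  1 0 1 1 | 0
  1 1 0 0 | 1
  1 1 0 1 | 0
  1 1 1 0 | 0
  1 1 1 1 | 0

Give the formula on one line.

  ~d = 1010101010101010
  (~d & b) = 0000101000001010
  ~c = 1100110011001100
  (a & ~c) = 0000000011001100
  ((~d & b) & (a & ~c)) = 0000000000001000
  ~a = 1111111100000000
  (c & ~a) = 0011001100000000
  ((c & ~a) & b) = 0000001100000000
  (((~d & b) & (a & ~c)) | ((c & ~a) & b)) = 0000001100001000

(((~d & b) & (a & ~c)) | ((c & ~a) & b))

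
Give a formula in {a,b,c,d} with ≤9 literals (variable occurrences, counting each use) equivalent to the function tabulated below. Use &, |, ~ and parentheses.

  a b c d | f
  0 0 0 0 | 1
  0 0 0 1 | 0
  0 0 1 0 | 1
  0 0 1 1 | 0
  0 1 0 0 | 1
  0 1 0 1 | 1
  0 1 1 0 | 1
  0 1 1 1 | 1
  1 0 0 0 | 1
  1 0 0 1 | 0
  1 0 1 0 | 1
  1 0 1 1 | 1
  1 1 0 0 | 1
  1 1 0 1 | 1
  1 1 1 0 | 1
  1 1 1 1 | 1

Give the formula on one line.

  ~b = 1111000011110000
  ~d = 1010101010101010
  (~b & ~d) = 1010000010100000
  ~a = 1111111100000000
  (c | ~a) = 1111111100110011
  (a & (c | ~a)) = 0000000000110011
  ((~b & ~d) | (a & (c | ~a))) = 1010000010110011
  (b | ((~b & ~d) | (a & (c | ~a)))) = 1010111110111111

(b | ((~b & ~d) | (a & (c | ~a))))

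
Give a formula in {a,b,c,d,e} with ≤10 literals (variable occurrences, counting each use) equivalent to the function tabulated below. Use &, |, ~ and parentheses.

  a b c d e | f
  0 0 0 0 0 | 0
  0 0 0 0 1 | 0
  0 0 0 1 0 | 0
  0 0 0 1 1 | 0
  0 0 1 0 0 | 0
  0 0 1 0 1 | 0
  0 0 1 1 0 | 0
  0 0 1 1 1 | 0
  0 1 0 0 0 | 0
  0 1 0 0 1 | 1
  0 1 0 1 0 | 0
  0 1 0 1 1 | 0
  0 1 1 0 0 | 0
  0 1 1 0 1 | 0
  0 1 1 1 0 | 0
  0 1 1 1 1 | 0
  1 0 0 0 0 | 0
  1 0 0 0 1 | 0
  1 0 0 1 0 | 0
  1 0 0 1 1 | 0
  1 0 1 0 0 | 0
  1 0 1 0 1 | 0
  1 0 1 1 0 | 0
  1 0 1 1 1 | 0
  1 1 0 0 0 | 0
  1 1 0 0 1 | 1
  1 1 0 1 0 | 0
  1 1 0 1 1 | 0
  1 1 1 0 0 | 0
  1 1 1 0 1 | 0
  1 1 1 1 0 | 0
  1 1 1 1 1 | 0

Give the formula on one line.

  ~c = 11110000111100001111000011110000
  (~c & e) = 01010000010100000101000001010000
  ~a = 11111111111111110000000000000000
  (b | d) = 00110011111111110011001111111111
  ((b | d) & e) = 00010001010101010001000101010101
  (~a | ((b | d) & e)) = 11111111111111110001000101010101
  ~d = 11001100110011001100110011001100
  ((~a | ((b | d) & e)) & ~d) = 11001100110011000000000001000100
  (((~a | ((b | d) & e)) & ~d) & b) = 00000000110011000000000001000100
  ((~c & e) & (((~a | ((b | d) & e)) & ~d) & b)) = 00000000010000000000000001000000

((~c & e) & (((~a | ((b | d) & e)) & ~d) & b))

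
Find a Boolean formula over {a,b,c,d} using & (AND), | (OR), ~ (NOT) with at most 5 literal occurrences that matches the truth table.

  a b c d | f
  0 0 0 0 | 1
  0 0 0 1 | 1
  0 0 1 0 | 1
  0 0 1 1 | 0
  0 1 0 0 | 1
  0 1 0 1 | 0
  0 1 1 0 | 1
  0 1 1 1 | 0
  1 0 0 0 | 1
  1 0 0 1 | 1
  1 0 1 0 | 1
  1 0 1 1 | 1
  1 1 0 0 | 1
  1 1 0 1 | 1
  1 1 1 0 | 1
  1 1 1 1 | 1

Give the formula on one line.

(~d | (a | (~b & ~c)))

  ~d = 1010101010101010
  ~b = 1111000011110000
  ~c = 1100110011001100
  (~b & ~c) = 1100000011000000
  (a | (~b & ~c)) = 1100000011111111
  (~d | (a | (~b & ~c))) = 1110101011111111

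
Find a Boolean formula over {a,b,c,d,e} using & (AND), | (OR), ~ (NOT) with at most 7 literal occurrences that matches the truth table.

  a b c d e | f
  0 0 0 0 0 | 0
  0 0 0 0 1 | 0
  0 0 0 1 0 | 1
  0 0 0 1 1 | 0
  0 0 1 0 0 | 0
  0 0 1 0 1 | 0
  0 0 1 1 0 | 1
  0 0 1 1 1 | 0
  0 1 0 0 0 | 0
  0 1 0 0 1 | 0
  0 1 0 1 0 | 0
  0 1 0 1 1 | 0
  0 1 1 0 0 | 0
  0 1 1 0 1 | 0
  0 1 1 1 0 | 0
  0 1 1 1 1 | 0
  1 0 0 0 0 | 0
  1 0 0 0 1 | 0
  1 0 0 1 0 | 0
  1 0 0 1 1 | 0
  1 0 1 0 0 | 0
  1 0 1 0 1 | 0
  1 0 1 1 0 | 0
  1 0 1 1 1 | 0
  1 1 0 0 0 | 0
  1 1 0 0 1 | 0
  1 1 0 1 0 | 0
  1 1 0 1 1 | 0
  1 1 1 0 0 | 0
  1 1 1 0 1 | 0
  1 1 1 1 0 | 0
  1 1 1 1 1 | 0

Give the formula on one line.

  ~a = 11111111111111110000000000000000
  (~a & d) = 00110011001100110000000000000000
  ~e = 10101010101010101010101010101010
  ~d = 11001100110011001100110011001100
  (~e | ~d) = 11101110111011101110111011101110
  ~b = 11111111000000001111111100000000
  (~b | a) = 11111111000000001111111111111111
  ((~e | ~d) & (~b | a)) = 11101110000000001110111011101110
  ((~a & d) & ((~e | ~d) & (~b | a))) = 00100010000000000000000000000000

((~a & d) & ((~e | ~d) & (~b | a)))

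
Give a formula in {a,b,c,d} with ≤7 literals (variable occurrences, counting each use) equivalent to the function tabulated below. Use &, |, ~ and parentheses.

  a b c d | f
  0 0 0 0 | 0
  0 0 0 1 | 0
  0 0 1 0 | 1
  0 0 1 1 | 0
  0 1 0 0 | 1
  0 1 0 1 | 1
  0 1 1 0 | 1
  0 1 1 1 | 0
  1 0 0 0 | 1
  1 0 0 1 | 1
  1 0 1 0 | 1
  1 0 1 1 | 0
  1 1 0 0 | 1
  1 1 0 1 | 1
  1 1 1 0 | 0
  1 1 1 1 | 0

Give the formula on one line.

(((a | b) | c) & (~c | ((~b | ~a) & ~d)))

  (a | b) = 0000111111111111
  ((a | b) | c) = 0011111111111111
  ~c = 1100110011001100
  ~b = 1111000011110000
  ~a = 1111111100000000
  (~b | ~a) = 1111111111110000
  ~d = 1010101010101010
  ((~b | ~a) & ~d) = 1010101010100000
  (~c | ((~b | ~a) & ~d)) = 1110111011101100
  (((a | b) | c) & (~c | ((~b | ~a) & ~d))) = 0010111011101100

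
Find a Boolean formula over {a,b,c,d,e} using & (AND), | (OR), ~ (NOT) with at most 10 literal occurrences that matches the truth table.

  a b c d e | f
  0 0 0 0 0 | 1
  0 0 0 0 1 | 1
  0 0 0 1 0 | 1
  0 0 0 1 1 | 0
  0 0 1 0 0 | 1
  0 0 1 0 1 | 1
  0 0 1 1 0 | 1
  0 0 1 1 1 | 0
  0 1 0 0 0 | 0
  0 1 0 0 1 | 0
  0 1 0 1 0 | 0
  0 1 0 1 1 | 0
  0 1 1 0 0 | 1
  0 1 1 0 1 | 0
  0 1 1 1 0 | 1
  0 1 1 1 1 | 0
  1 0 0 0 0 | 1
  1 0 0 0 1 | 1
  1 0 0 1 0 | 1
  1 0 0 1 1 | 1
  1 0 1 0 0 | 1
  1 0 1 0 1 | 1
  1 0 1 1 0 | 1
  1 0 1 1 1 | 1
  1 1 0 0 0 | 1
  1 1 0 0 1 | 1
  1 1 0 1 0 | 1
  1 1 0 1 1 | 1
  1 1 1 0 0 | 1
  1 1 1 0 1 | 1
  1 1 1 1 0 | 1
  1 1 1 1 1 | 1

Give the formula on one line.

  ~b = 11111111000000001111111100000000
  ~d = 11001100110011001100110011001100
  (~b & ~d) = 11001100000000001100110000000000
  ~e = 10101010101010101010101010101010
  (~e | a) = 10101010101010101111111111111111
  ((~b & ~d) | (~e | a)) = 11101110101010101111111111111111
  (~b | c) = 11111111000011111111111100001111
  (((~b & ~d) | (~e | a)) & (~b | c)) = 11101110000010101111111100001111
  (a | (((~b & ~d) | (~e | a)) & (~b | c))) = 11101110000010101111111111111111

(a | (((~b & ~d) | (~e | a)) & (~b | c)))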